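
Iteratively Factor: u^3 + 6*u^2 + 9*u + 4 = (u + 4)*(u^2 + 2*u + 1) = (u + 1)*(u + 4)*(u + 1)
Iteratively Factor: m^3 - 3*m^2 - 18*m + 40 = (m + 4)*(m^2 - 7*m + 10) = (m - 2)*(m + 4)*(m - 5)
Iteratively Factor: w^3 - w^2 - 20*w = (w)*(w^2 - w - 20) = w*(w - 5)*(w + 4)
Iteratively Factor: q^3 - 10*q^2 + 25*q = (q)*(q^2 - 10*q + 25) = q*(q - 5)*(q - 5)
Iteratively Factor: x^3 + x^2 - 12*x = (x - 3)*(x^2 + 4*x) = x*(x - 3)*(x + 4)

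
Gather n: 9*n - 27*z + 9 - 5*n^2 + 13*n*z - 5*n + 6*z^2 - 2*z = -5*n^2 + n*(13*z + 4) + 6*z^2 - 29*z + 9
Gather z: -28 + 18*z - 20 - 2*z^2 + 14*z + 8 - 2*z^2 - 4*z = -4*z^2 + 28*z - 40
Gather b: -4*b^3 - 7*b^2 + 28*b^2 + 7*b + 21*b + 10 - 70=-4*b^3 + 21*b^2 + 28*b - 60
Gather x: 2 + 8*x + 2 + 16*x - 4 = 24*x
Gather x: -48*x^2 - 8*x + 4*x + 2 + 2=-48*x^2 - 4*x + 4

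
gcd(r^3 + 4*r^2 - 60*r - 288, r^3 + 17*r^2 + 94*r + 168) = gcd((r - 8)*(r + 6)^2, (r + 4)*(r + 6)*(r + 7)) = r + 6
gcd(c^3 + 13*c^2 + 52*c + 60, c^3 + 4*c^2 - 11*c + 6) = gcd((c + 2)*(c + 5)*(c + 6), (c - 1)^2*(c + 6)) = c + 6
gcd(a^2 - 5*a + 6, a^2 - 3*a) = a - 3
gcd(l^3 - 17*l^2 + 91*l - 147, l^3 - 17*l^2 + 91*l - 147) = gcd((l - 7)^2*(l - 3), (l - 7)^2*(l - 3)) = l^3 - 17*l^2 + 91*l - 147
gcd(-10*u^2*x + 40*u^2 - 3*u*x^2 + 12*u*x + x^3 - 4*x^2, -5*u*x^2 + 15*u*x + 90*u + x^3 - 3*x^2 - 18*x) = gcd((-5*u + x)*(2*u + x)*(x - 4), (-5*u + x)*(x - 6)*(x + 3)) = -5*u + x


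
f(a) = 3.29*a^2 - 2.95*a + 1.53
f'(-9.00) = -62.17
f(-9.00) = 294.57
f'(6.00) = 36.53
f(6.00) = 102.27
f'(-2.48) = -19.27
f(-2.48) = 29.08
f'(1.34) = 5.87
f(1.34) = 3.48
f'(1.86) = 9.29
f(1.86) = 7.43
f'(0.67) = 1.46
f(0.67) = 1.03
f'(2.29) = 12.12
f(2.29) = 12.03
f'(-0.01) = -3.02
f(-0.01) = 1.56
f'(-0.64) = -7.16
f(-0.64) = 4.77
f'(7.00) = 43.11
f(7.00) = 142.09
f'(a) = 6.58*a - 2.95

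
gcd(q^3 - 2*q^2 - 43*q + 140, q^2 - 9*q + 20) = q^2 - 9*q + 20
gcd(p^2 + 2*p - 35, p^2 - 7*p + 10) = p - 5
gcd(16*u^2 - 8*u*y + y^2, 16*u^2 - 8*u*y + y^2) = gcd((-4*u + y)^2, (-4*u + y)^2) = 16*u^2 - 8*u*y + y^2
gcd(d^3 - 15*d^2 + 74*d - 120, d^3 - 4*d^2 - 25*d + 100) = d^2 - 9*d + 20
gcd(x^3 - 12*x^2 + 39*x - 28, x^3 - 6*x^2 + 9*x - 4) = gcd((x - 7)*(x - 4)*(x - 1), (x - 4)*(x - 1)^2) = x^2 - 5*x + 4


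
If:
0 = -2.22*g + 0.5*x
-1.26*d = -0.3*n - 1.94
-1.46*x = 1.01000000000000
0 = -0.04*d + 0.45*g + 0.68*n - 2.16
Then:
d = 2.35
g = -0.16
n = 3.42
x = -0.69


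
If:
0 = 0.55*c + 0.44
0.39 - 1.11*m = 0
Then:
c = -0.80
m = 0.35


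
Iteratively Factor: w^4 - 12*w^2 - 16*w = (w + 2)*(w^3 - 2*w^2 - 8*w) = (w - 4)*(w + 2)*(w^2 + 2*w) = (w - 4)*(w + 2)^2*(w)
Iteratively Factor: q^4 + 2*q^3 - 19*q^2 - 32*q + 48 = (q + 3)*(q^3 - q^2 - 16*q + 16) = (q + 3)*(q + 4)*(q^2 - 5*q + 4) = (q - 1)*(q + 3)*(q + 4)*(q - 4)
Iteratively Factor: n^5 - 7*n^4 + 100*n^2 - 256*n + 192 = (n - 2)*(n^4 - 5*n^3 - 10*n^2 + 80*n - 96) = (n - 3)*(n - 2)*(n^3 - 2*n^2 - 16*n + 32) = (n - 4)*(n - 3)*(n - 2)*(n^2 + 2*n - 8) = (n - 4)*(n - 3)*(n - 2)*(n + 4)*(n - 2)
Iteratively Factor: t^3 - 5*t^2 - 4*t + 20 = (t - 5)*(t^2 - 4) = (t - 5)*(t + 2)*(t - 2)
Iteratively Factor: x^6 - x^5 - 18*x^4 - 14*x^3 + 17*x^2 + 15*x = (x + 3)*(x^5 - 4*x^4 - 6*x^3 + 4*x^2 + 5*x) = (x + 1)*(x + 3)*(x^4 - 5*x^3 - x^2 + 5*x) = (x + 1)^2*(x + 3)*(x^3 - 6*x^2 + 5*x) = x*(x + 1)^2*(x + 3)*(x^2 - 6*x + 5) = x*(x - 1)*(x + 1)^2*(x + 3)*(x - 5)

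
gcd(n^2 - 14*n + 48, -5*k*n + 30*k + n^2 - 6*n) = n - 6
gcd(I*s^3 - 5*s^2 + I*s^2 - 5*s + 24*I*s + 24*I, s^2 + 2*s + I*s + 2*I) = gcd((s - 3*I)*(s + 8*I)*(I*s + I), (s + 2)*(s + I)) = 1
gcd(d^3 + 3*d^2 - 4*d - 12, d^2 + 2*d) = d + 2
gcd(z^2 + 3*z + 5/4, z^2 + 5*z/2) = z + 5/2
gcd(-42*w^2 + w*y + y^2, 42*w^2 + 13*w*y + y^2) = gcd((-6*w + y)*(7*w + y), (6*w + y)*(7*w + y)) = 7*w + y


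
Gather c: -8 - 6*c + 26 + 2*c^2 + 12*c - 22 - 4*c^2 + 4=-2*c^2 + 6*c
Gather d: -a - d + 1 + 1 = -a - d + 2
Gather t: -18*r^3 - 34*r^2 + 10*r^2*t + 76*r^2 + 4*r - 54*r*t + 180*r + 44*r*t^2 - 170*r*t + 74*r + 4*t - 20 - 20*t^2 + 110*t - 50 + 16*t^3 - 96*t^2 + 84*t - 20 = -18*r^3 + 42*r^2 + 258*r + 16*t^3 + t^2*(44*r - 116) + t*(10*r^2 - 224*r + 198) - 90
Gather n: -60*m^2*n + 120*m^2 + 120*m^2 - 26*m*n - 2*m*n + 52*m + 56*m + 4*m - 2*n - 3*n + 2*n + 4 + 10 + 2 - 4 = 240*m^2 + 112*m + n*(-60*m^2 - 28*m - 3) + 12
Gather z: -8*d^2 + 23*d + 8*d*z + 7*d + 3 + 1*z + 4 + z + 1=-8*d^2 + 30*d + z*(8*d + 2) + 8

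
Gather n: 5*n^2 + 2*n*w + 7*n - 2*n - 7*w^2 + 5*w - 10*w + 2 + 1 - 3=5*n^2 + n*(2*w + 5) - 7*w^2 - 5*w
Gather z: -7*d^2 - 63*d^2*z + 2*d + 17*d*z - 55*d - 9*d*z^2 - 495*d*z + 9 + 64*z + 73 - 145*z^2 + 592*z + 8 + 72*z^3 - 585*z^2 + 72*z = -7*d^2 - 53*d + 72*z^3 + z^2*(-9*d - 730) + z*(-63*d^2 - 478*d + 728) + 90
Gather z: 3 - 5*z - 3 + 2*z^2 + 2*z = 2*z^2 - 3*z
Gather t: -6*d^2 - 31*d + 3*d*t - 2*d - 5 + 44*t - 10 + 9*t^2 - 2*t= -6*d^2 - 33*d + 9*t^2 + t*(3*d + 42) - 15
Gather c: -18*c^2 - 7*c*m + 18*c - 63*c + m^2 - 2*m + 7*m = -18*c^2 + c*(-7*m - 45) + m^2 + 5*m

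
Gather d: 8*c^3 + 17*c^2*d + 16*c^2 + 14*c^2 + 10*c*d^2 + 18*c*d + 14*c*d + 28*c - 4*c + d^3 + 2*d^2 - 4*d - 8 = 8*c^3 + 30*c^2 + 24*c + d^3 + d^2*(10*c + 2) + d*(17*c^2 + 32*c - 4) - 8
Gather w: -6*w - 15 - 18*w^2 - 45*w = -18*w^2 - 51*w - 15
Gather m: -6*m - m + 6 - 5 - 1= -7*m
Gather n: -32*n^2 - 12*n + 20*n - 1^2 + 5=-32*n^2 + 8*n + 4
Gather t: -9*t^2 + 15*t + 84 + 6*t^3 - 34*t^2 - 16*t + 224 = 6*t^3 - 43*t^2 - t + 308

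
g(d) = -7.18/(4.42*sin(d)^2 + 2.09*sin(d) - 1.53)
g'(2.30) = -6.72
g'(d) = -7.18*(-8.84*sin(d)*cos(d) - 2.09*cos(d))/(4.42*sin(d)^2 + 2.09*sin(d) - 1.53)^2 = (63.4712*sin(d) + 15.0062)*cos(d)/(4.42*sin(d)^2 + 2.09*sin(d) - 1.53)^2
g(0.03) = 4.91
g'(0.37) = 918.98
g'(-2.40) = 24.01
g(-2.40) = 7.76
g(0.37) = 36.59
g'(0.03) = 7.89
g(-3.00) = 4.13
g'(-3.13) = -5.91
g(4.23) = -82.24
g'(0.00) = 6.41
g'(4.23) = 2508.78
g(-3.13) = 4.62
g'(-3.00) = -1.99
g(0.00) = 4.69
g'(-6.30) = 5.70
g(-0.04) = 4.47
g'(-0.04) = 4.83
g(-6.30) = 4.59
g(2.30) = -2.89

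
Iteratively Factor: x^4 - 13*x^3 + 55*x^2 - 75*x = (x - 5)*(x^3 - 8*x^2 + 15*x) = x*(x - 5)*(x^2 - 8*x + 15) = x*(x - 5)*(x - 3)*(x - 5)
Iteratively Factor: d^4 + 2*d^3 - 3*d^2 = (d + 3)*(d^3 - d^2) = d*(d + 3)*(d^2 - d) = d*(d - 1)*(d + 3)*(d)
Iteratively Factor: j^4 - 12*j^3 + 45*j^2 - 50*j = (j - 5)*(j^3 - 7*j^2 + 10*j) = j*(j - 5)*(j^2 - 7*j + 10) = j*(j - 5)^2*(j - 2)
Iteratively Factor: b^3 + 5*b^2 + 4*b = (b)*(b^2 + 5*b + 4) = b*(b + 4)*(b + 1)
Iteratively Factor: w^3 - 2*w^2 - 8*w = (w - 4)*(w^2 + 2*w) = (w - 4)*(w + 2)*(w)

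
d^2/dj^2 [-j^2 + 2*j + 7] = -2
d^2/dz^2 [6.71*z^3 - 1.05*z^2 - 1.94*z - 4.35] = 40.26*z - 2.1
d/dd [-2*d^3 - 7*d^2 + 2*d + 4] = -6*d^2 - 14*d + 2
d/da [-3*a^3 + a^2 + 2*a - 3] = -9*a^2 + 2*a + 2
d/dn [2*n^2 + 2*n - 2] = 4*n + 2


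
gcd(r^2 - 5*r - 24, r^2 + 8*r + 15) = r + 3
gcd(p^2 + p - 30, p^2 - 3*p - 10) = p - 5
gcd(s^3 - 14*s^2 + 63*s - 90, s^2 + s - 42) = s - 6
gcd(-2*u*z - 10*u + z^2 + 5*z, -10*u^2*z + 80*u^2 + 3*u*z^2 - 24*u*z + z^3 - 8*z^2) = -2*u + z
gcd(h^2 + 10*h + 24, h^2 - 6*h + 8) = 1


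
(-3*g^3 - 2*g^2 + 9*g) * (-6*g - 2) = 18*g^4 + 18*g^3 - 50*g^2 - 18*g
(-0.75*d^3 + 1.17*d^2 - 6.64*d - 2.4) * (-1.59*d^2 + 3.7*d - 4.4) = 1.1925*d^5 - 4.6353*d^4 + 18.1866*d^3 - 25.9*d^2 + 20.336*d + 10.56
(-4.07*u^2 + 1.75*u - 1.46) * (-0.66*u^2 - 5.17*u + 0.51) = 2.6862*u^4 + 19.8869*u^3 - 10.1596*u^2 + 8.4407*u - 0.7446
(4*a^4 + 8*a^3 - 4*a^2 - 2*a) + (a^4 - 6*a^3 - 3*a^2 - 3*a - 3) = 5*a^4 + 2*a^3 - 7*a^2 - 5*a - 3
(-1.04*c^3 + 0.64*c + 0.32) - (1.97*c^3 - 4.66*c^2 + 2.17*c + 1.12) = -3.01*c^3 + 4.66*c^2 - 1.53*c - 0.8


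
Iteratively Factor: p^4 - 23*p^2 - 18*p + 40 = (p + 2)*(p^3 - 2*p^2 - 19*p + 20) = (p + 2)*(p + 4)*(p^2 - 6*p + 5) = (p - 5)*(p + 2)*(p + 4)*(p - 1)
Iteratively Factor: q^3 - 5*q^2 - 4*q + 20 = (q + 2)*(q^2 - 7*q + 10) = (q - 5)*(q + 2)*(q - 2)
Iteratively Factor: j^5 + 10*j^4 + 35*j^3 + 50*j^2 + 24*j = (j + 4)*(j^4 + 6*j^3 + 11*j^2 + 6*j) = (j + 2)*(j + 4)*(j^3 + 4*j^2 + 3*j) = (j + 2)*(j + 3)*(j + 4)*(j^2 + j) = (j + 1)*(j + 2)*(j + 3)*(j + 4)*(j)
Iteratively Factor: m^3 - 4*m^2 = (m)*(m^2 - 4*m) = m^2*(m - 4)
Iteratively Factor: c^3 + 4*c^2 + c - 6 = (c + 3)*(c^2 + c - 2) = (c - 1)*(c + 3)*(c + 2)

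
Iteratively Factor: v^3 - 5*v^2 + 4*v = (v - 4)*(v^2 - v) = v*(v - 4)*(v - 1)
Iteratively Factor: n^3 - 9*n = (n + 3)*(n^2 - 3*n) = (n - 3)*(n + 3)*(n)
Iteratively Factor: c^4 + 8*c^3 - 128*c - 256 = (c + 4)*(c^3 + 4*c^2 - 16*c - 64) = (c + 4)^2*(c^2 - 16) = (c + 4)^3*(c - 4)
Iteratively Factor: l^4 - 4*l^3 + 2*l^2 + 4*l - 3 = (l - 3)*(l^3 - l^2 - l + 1) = (l - 3)*(l + 1)*(l^2 - 2*l + 1) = (l - 3)*(l - 1)*(l + 1)*(l - 1)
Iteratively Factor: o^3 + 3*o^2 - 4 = (o - 1)*(o^2 + 4*o + 4) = (o - 1)*(o + 2)*(o + 2)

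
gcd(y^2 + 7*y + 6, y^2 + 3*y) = 1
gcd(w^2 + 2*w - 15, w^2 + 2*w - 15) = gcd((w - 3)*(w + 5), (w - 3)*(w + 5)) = w^2 + 2*w - 15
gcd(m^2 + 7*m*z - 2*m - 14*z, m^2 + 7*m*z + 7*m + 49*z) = m + 7*z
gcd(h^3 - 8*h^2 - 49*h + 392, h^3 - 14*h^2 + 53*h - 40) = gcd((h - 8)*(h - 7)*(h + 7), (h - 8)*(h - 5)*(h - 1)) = h - 8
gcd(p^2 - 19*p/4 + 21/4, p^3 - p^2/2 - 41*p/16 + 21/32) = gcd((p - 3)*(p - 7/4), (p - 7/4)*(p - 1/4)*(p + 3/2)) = p - 7/4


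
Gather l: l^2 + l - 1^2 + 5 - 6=l^2 + l - 2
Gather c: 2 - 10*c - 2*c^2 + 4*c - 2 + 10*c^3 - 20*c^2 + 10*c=10*c^3 - 22*c^2 + 4*c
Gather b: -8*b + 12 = 12 - 8*b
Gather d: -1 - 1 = -2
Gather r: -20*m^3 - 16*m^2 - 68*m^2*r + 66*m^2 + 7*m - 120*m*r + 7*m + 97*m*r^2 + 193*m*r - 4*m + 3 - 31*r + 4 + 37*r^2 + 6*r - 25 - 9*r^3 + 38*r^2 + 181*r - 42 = -20*m^3 + 50*m^2 + 10*m - 9*r^3 + r^2*(97*m + 75) + r*(-68*m^2 + 73*m + 156) - 60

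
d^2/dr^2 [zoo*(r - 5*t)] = 0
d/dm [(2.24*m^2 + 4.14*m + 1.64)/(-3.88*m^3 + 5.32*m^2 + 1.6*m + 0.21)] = (8.6912*m^4 + 32.1264*m^3 + 0.648799999999998*m^2 - 16.5088*m - 1.7546)/(15.0544*m^6 - 41.2832*m^5 + 15.8864*m^4 + 15.3944*m^3 + 4.7944*m^2 + 0.672*m + 0.0441)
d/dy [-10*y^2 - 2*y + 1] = -20*y - 2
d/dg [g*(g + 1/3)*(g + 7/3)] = 3*g^2 + 16*g/3 + 7/9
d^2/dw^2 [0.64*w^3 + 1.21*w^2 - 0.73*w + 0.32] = 3.84*w + 2.42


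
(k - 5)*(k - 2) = k^2 - 7*k + 10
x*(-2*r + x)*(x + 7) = -2*r*x^2 - 14*r*x + x^3 + 7*x^2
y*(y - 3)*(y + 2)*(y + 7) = y^4 + 6*y^3 - 13*y^2 - 42*y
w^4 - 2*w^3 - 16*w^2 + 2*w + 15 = (w - 5)*(w - 1)*(w + 1)*(w + 3)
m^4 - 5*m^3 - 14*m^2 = m^2*(m - 7)*(m + 2)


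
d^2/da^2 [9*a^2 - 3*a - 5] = 18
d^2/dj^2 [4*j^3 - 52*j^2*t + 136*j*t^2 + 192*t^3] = 24*j - 104*t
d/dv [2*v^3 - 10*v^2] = 2*v*(3*v - 10)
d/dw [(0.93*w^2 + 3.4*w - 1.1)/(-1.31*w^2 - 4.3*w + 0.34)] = (0.455*w^2 - 2.2496*w - 3.574)/(1.7161*w^4 + 11.266*w^3 + 17.5992*w^2 - 2.924*w + 0.1156)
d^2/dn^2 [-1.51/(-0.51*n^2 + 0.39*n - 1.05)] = (-0.785502*n^2 + 0.600678*n + 1.51*(1.02*n - 0.39)*(2.04*n - 0.78) - 1.61721)/(0.51*n^2 - 0.39*n + 1.05)^3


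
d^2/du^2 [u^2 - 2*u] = 2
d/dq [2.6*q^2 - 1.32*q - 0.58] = 5.2*q - 1.32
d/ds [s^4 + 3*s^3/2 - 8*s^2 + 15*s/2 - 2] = 4*s^3 + 9*s^2/2 - 16*s + 15/2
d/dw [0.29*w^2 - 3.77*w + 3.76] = 0.58*w - 3.77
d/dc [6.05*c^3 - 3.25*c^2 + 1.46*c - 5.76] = 18.15*c^2 - 6.5*c + 1.46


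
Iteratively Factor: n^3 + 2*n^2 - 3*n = (n + 3)*(n^2 - n) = (n - 1)*(n + 3)*(n)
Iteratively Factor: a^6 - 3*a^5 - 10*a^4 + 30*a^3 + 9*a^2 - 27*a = (a - 3)*(a^5 - 10*a^3 + 9*a) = (a - 3)*(a - 1)*(a^4 + a^3 - 9*a^2 - 9*a) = (a - 3)^2*(a - 1)*(a^3 + 4*a^2 + 3*a) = (a - 3)^2*(a - 1)*(a + 1)*(a^2 + 3*a) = a*(a - 3)^2*(a - 1)*(a + 1)*(a + 3)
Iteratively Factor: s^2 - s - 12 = (s - 4)*(s + 3)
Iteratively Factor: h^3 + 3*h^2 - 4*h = (h)*(h^2 + 3*h - 4) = h*(h + 4)*(h - 1)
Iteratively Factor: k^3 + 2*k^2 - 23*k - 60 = (k - 5)*(k^2 + 7*k + 12) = (k - 5)*(k + 4)*(k + 3)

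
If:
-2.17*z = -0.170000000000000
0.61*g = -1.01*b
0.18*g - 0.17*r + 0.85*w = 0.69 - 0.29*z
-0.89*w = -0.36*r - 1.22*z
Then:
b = 1.44186224177973*w - 2.08751521593532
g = 3.45637765261421 - 2.38734567901235*w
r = 2.47222222222222*w - 0.265488991295443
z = 0.08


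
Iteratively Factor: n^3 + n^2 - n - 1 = (n + 1)*(n^2 - 1) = (n - 1)*(n + 1)*(n + 1)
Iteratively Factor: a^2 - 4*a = (a - 4)*(a)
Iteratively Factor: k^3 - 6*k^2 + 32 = (k - 4)*(k^2 - 2*k - 8) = (k - 4)*(k + 2)*(k - 4)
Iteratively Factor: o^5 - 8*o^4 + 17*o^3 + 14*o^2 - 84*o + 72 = (o - 3)*(o^4 - 5*o^3 + 2*o^2 + 20*o - 24) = (o - 3)*(o - 2)*(o^3 - 3*o^2 - 4*o + 12) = (o - 3)^2*(o - 2)*(o^2 - 4) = (o - 3)^2*(o - 2)*(o + 2)*(o - 2)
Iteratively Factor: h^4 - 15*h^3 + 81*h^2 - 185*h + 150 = (h - 5)*(h^3 - 10*h^2 + 31*h - 30) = (h - 5)^2*(h^2 - 5*h + 6) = (h - 5)^2*(h - 2)*(h - 3)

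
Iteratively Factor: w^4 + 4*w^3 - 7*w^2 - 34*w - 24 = (w + 2)*(w^3 + 2*w^2 - 11*w - 12) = (w - 3)*(w + 2)*(w^2 + 5*w + 4) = (w - 3)*(w + 1)*(w + 2)*(w + 4)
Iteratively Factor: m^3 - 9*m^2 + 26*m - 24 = (m - 2)*(m^2 - 7*m + 12) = (m - 4)*(m - 2)*(m - 3)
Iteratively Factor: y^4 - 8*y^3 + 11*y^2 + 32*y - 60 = (y - 2)*(y^3 - 6*y^2 - y + 30) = (y - 3)*(y - 2)*(y^2 - 3*y - 10) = (y - 3)*(y - 2)*(y + 2)*(y - 5)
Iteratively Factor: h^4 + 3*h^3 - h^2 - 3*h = (h + 3)*(h^3 - h) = (h + 1)*(h + 3)*(h^2 - h) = h*(h + 1)*(h + 3)*(h - 1)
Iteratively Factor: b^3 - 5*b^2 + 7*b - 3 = (b - 1)*(b^2 - 4*b + 3) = (b - 3)*(b - 1)*(b - 1)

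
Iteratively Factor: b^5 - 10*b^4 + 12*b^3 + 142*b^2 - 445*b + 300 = (b + 4)*(b^4 - 14*b^3 + 68*b^2 - 130*b + 75) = (b - 5)*(b + 4)*(b^3 - 9*b^2 + 23*b - 15) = (b - 5)*(b - 1)*(b + 4)*(b^2 - 8*b + 15) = (b - 5)^2*(b - 1)*(b + 4)*(b - 3)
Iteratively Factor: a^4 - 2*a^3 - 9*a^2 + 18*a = (a + 3)*(a^3 - 5*a^2 + 6*a) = a*(a + 3)*(a^2 - 5*a + 6) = a*(a - 2)*(a + 3)*(a - 3)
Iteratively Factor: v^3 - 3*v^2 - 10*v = (v - 5)*(v^2 + 2*v) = v*(v - 5)*(v + 2)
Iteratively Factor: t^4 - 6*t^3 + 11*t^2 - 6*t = (t - 2)*(t^3 - 4*t^2 + 3*t) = (t - 3)*(t - 2)*(t^2 - t) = t*(t - 3)*(t - 2)*(t - 1)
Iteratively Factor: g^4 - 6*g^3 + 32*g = (g + 2)*(g^3 - 8*g^2 + 16*g) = (g - 4)*(g + 2)*(g^2 - 4*g) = g*(g - 4)*(g + 2)*(g - 4)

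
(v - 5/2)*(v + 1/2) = v^2 - 2*v - 5/4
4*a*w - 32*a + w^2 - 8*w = (4*a + w)*(w - 8)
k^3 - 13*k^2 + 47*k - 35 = (k - 7)*(k - 5)*(k - 1)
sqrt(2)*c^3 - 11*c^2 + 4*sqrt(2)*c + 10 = (c - 5*sqrt(2))*(c - sqrt(2))*(sqrt(2)*c + 1)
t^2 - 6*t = t*(t - 6)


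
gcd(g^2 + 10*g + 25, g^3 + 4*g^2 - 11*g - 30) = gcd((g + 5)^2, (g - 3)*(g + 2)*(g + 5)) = g + 5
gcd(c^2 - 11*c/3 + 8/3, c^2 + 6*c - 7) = c - 1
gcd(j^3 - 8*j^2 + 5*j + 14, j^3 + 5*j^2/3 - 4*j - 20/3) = j - 2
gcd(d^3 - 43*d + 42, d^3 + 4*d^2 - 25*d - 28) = d + 7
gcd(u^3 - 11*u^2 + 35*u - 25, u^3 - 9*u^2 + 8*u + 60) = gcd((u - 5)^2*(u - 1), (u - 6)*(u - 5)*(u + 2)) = u - 5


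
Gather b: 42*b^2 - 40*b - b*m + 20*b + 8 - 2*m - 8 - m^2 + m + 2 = 42*b^2 + b*(-m - 20) - m^2 - m + 2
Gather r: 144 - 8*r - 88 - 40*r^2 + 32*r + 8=-40*r^2 + 24*r + 64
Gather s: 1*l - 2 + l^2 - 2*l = l^2 - l - 2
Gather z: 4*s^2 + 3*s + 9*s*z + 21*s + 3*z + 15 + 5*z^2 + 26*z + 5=4*s^2 + 24*s + 5*z^2 + z*(9*s + 29) + 20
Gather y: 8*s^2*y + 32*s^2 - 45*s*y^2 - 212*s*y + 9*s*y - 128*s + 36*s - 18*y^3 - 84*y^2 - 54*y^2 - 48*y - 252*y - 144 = 32*s^2 - 92*s - 18*y^3 + y^2*(-45*s - 138) + y*(8*s^2 - 203*s - 300) - 144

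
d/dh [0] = 0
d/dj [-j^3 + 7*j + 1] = 7 - 3*j^2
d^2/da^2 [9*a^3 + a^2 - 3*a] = 54*a + 2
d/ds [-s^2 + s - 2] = 1 - 2*s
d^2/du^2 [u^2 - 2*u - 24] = 2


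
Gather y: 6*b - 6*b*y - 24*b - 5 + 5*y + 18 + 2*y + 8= -18*b + y*(7 - 6*b) + 21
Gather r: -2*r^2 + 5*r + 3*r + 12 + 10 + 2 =-2*r^2 + 8*r + 24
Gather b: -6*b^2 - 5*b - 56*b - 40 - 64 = -6*b^2 - 61*b - 104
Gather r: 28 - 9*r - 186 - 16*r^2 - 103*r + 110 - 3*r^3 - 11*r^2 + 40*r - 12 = -3*r^3 - 27*r^2 - 72*r - 60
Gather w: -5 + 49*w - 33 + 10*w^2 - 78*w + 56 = 10*w^2 - 29*w + 18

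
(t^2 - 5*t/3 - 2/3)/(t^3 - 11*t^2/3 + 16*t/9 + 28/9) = 3*(3*t + 1)/(9*t^2 - 15*t - 14)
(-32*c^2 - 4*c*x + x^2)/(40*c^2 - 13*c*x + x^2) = (4*c + x)/(-5*c + x)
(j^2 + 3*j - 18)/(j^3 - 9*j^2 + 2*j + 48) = (j + 6)/(j^2 - 6*j - 16)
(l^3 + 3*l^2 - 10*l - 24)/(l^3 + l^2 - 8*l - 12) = (l + 4)/(l + 2)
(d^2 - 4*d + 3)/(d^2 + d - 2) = (d - 3)/(d + 2)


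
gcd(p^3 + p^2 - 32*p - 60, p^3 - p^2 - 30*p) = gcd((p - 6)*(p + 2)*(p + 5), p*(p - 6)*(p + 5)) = p^2 - p - 30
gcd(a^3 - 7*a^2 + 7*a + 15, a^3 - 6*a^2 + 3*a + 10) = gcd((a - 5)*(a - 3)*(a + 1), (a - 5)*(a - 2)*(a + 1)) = a^2 - 4*a - 5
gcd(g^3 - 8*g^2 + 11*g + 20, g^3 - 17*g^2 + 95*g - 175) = g - 5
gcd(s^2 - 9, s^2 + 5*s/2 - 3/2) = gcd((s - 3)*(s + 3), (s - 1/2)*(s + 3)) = s + 3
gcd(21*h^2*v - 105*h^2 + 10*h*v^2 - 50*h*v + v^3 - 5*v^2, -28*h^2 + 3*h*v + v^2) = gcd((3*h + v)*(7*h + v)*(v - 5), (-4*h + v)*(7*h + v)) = 7*h + v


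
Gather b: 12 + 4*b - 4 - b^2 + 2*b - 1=-b^2 + 6*b + 7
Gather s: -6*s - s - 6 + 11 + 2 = 7 - 7*s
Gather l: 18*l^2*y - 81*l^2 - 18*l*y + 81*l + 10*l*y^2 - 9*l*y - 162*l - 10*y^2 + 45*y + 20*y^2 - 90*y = l^2*(18*y - 81) + l*(10*y^2 - 27*y - 81) + 10*y^2 - 45*y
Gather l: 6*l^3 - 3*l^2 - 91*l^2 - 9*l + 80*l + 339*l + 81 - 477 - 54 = 6*l^3 - 94*l^2 + 410*l - 450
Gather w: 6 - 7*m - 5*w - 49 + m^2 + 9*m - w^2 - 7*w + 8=m^2 + 2*m - w^2 - 12*w - 35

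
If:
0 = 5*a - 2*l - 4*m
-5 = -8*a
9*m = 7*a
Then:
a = 5/8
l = 85/144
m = 35/72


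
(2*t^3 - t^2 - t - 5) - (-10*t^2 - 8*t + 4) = 2*t^3 + 9*t^2 + 7*t - 9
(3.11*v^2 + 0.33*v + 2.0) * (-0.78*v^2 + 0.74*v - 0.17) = -2.4258*v^4 + 2.044*v^3 - 1.8445*v^2 + 1.4239*v - 0.34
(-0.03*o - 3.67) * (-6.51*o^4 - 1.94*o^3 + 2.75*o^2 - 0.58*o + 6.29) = 0.1953*o^5 + 23.9499*o^4 + 7.0373*o^3 - 10.0751*o^2 + 1.9399*o - 23.0843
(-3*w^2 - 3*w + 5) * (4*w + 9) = -12*w^3 - 39*w^2 - 7*w + 45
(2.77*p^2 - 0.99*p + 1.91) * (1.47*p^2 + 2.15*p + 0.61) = 4.0719*p^4 + 4.5002*p^3 + 2.3689*p^2 + 3.5026*p + 1.1651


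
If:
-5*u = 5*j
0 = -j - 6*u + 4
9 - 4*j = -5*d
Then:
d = -61/25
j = -4/5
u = 4/5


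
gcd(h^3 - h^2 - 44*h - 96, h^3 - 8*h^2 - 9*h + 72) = h^2 - 5*h - 24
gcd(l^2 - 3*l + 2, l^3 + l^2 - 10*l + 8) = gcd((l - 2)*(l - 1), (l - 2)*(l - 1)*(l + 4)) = l^2 - 3*l + 2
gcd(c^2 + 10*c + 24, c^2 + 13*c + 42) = c + 6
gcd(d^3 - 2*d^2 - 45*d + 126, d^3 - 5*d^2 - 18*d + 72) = d^2 - 9*d + 18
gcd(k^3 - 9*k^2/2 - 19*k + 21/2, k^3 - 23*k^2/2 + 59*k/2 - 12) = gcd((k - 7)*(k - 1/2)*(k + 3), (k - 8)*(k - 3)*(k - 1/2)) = k - 1/2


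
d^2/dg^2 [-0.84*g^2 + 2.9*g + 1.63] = -1.68000000000000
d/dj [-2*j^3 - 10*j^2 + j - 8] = -6*j^2 - 20*j + 1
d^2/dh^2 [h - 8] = 0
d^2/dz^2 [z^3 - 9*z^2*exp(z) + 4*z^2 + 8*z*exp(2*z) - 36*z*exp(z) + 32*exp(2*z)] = -9*z^2*exp(z) + 32*z*exp(2*z) - 72*z*exp(z) + 6*z + 160*exp(2*z) - 90*exp(z) + 8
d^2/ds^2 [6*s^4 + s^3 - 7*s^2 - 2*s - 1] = 72*s^2 + 6*s - 14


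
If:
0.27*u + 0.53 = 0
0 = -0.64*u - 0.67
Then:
No Solution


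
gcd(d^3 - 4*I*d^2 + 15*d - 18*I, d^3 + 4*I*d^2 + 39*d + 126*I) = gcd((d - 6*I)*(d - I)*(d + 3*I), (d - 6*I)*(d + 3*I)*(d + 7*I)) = d^2 - 3*I*d + 18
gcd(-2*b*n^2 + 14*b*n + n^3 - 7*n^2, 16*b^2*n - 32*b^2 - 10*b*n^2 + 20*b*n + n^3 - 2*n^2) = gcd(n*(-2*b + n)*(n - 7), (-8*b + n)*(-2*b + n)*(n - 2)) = 2*b - n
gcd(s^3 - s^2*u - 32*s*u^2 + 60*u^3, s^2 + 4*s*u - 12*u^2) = s^2 + 4*s*u - 12*u^2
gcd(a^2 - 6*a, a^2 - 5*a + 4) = 1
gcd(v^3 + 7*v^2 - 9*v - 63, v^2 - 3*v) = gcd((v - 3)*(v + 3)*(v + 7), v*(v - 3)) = v - 3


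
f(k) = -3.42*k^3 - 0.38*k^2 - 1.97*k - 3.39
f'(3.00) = -96.59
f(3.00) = -105.06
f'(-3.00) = -92.03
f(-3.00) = 91.44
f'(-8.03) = -657.44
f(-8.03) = 1758.74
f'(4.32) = -196.73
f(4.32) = -294.72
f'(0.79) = -8.97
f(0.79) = -6.87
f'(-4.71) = -226.00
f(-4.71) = 354.80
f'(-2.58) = -68.30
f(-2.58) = 57.90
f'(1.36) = -21.98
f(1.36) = -15.37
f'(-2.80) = -80.28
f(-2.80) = 74.22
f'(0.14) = -2.28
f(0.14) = -3.68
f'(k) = -10.26*k^2 - 0.76*k - 1.97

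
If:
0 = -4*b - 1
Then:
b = -1/4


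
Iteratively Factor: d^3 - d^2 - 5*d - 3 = (d + 1)*(d^2 - 2*d - 3) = (d - 3)*(d + 1)*(d + 1)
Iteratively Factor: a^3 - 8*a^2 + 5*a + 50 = (a + 2)*(a^2 - 10*a + 25) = (a - 5)*(a + 2)*(a - 5)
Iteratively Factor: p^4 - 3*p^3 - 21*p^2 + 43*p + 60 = (p - 5)*(p^3 + 2*p^2 - 11*p - 12) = (p - 5)*(p - 3)*(p^2 + 5*p + 4) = (p - 5)*(p - 3)*(p + 4)*(p + 1)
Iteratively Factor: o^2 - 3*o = (o)*(o - 3)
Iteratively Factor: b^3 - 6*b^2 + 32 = (b + 2)*(b^2 - 8*b + 16) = (b - 4)*(b + 2)*(b - 4)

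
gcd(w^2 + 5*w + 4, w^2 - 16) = w + 4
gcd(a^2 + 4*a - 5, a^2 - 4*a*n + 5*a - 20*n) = a + 5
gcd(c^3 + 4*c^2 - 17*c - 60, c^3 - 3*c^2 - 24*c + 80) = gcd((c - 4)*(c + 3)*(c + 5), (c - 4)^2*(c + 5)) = c^2 + c - 20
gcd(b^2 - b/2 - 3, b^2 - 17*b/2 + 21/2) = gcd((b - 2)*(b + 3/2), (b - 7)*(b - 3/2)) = 1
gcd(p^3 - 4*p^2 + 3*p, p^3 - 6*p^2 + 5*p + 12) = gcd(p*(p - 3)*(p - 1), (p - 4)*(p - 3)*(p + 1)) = p - 3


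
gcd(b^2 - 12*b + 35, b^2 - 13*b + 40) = b - 5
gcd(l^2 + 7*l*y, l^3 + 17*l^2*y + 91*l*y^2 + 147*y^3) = l + 7*y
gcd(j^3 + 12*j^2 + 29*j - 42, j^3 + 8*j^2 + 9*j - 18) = j^2 + 5*j - 6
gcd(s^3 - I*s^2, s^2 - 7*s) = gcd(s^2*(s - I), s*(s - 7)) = s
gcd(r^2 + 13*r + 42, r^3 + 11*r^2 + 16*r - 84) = r^2 + 13*r + 42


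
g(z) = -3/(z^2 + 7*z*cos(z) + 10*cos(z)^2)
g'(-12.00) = 0.01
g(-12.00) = -0.04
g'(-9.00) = -0.00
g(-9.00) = -0.02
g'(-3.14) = -0.02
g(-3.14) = -0.07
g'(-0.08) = 0.28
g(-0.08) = -0.32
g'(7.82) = -0.03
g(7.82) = -0.05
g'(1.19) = -0.83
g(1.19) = -0.51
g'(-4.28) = 0.07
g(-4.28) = -0.09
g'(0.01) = 0.20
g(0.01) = -0.30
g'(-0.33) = 0.72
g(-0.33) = -0.44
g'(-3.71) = 0.02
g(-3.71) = -0.07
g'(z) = -3*(7*z*sin(z) - 2*z + 20*sin(z)*cos(z) - 7*cos(z))/(z^2 + 7*z*cos(z) + 10*cos(z)^2)^2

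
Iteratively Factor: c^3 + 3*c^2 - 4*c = (c + 4)*(c^2 - c) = c*(c + 4)*(c - 1)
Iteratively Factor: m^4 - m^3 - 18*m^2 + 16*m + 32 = (m - 2)*(m^3 + m^2 - 16*m - 16) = (m - 4)*(m - 2)*(m^2 + 5*m + 4) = (m - 4)*(m - 2)*(m + 1)*(m + 4)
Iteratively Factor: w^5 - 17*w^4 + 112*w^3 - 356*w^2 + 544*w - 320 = (w - 2)*(w^4 - 15*w^3 + 82*w^2 - 192*w + 160) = (w - 5)*(w - 2)*(w^3 - 10*w^2 + 32*w - 32) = (w - 5)*(w - 4)*(w - 2)*(w^2 - 6*w + 8) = (w - 5)*(w - 4)*(w - 2)^2*(w - 4)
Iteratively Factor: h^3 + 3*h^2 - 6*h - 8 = (h + 4)*(h^2 - h - 2) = (h - 2)*(h + 4)*(h + 1)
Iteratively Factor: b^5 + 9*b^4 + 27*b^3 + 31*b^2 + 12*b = (b + 4)*(b^4 + 5*b^3 + 7*b^2 + 3*b) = (b + 3)*(b + 4)*(b^3 + 2*b^2 + b) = b*(b + 3)*(b + 4)*(b^2 + 2*b + 1) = b*(b + 1)*(b + 3)*(b + 4)*(b + 1)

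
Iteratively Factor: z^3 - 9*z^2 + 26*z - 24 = (z - 3)*(z^2 - 6*z + 8) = (z - 4)*(z - 3)*(z - 2)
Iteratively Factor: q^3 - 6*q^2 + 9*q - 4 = (q - 1)*(q^2 - 5*q + 4) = (q - 1)^2*(q - 4)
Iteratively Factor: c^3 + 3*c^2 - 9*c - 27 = (c + 3)*(c^2 - 9) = (c - 3)*(c + 3)*(c + 3)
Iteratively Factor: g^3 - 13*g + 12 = (g + 4)*(g^2 - 4*g + 3) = (g - 3)*(g + 4)*(g - 1)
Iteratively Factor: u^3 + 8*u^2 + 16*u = (u + 4)*(u^2 + 4*u) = u*(u + 4)*(u + 4)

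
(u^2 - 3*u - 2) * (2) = 2*u^2 - 6*u - 4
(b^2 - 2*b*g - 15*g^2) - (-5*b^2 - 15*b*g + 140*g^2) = 6*b^2 + 13*b*g - 155*g^2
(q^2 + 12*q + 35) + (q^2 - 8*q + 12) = 2*q^2 + 4*q + 47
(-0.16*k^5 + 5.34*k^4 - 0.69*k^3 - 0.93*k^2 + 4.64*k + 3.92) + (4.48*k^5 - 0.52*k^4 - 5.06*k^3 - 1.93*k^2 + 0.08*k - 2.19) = 4.32*k^5 + 4.82*k^4 - 5.75*k^3 - 2.86*k^2 + 4.72*k + 1.73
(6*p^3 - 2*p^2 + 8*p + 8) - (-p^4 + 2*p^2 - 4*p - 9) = p^4 + 6*p^3 - 4*p^2 + 12*p + 17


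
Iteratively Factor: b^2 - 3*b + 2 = (b - 2)*(b - 1)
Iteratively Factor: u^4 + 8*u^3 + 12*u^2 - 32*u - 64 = (u + 2)*(u^3 + 6*u^2 - 32) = (u - 2)*(u + 2)*(u^2 + 8*u + 16) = (u - 2)*(u + 2)*(u + 4)*(u + 4)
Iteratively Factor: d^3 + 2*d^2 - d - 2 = (d + 1)*(d^2 + d - 2) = (d + 1)*(d + 2)*(d - 1)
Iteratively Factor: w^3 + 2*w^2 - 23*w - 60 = (w - 5)*(w^2 + 7*w + 12) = (w - 5)*(w + 4)*(w + 3)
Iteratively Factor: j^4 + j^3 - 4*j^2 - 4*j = (j - 2)*(j^3 + 3*j^2 + 2*j) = (j - 2)*(j + 2)*(j^2 + j) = (j - 2)*(j + 1)*(j + 2)*(j)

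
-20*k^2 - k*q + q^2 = (-5*k + q)*(4*k + q)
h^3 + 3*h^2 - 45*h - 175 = (h - 7)*(h + 5)^2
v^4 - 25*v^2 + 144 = (v - 4)*(v - 3)*(v + 3)*(v + 4)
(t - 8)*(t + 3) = t^2 - 5*t - 24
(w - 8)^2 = w^2 - 16*w + 64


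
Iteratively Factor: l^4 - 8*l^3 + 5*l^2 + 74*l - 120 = (l - 2)*(l^3 - 6*l^2 - 7*l + 60) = (l - 5)*(l - 2)*(l^2 - l - 12) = (l - 5)*(l - 2)*(l + 3)*(l - 4)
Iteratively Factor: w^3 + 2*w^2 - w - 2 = (w + 1)*(w^2 + w - 2) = (w - 1)*(w + 1)*(w + 2)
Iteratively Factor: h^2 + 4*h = (h + 4)*(h)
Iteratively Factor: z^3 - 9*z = (z - 3)*(z^2 + 3*z) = (z - 3)*(z + 3)*(z)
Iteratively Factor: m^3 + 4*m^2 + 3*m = (m + 1)*(m^2 + 3*m) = m*(m + 1)*(m + 3)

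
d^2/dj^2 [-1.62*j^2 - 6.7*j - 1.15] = -3.24000000000000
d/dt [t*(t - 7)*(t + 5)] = 3*t^2 - 4*t - 35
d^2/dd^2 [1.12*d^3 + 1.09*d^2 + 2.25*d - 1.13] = 6.72*d + 2.18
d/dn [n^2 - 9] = 2*n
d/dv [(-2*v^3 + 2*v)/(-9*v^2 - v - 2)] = 2*(9*v^4 + 2*v^3 + 15*v^2 - 2)/(81*v^4 + 18*v^3 + 37*v^2 + 4*v + 4)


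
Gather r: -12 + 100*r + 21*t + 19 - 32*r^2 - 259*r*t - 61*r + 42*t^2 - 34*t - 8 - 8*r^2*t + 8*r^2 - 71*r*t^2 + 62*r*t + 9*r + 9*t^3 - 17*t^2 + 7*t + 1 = r^2*(-8*t - 24) + r*(-71*t^2 - 197*t + 48) + 9*t^3 + 25*t^2 - 6*t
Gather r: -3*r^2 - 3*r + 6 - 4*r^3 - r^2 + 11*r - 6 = -4*r^3 - 4*r^2 + 8*r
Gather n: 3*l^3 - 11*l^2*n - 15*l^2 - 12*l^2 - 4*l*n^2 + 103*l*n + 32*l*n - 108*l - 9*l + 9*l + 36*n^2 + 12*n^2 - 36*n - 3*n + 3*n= 3*l^3 - 27*l^2 - 108*l + n^2*(48 - 4*l) + n*(-11*l^2 + 135*l - 36)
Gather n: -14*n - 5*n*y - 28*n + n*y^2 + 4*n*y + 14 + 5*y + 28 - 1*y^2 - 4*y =n*(y^2 - y - 42) - y^2 + y + 42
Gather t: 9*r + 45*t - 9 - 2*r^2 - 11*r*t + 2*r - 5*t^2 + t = -2*r^2 + 11*r - 5*t^2 + t*(46 - 11*r) - 9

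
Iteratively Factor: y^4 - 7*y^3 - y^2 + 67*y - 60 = (y + 3)*(y^3 - 10*y^2 + 29*y - 20) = (y - 4)*(y + 3)*(y^2 - 6*y + 5) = (y - 4)*(y - 1)*(y + 3)*(y - 5)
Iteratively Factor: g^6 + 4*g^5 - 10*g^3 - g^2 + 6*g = (g + 2)*(g^5 + 2*g^4 - 4*g^3 - 2*g^2 + 3*g) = (g + 2)*(g + 3)*(g^4 - g^3 - g^2 + g) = g*(g + 2)*(g + 3)*(g^3 - g^2 - g + 1) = g*(g - 1)*(g + 2)*(g + 3)*(g^2 - 1) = g*(g - 1)*(g + 1)*(g + 2)*(g + 3)*(g - 1)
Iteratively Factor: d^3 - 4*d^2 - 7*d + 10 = (d - 1)*(d^2 - 3*d - 10) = (d - 5)*(d - 1)*(d + 2)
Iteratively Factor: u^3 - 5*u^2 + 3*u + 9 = (u - 3)*(u^2 - 2*u - 3) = (u - 3)^2*(u + 1)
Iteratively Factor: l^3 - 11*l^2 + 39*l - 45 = (l - 3)*(l^2 - 8*l + 15) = (l - 5)*(l - 3)*(l - 3)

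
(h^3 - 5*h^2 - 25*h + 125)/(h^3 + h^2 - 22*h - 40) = (h^2 - 25)/(h^2 + 6*h + 8)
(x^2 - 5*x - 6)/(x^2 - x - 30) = (x + 1)/(x + 5)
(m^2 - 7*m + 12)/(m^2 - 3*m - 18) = (-m^2 + 7*m - 12)/(-m^2 + 3*m + 18)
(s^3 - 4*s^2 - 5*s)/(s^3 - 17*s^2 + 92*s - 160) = s*(s + 1)/(s^2 - 12*s + 32)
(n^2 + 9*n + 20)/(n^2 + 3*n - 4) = (n + 5)/(n - 1)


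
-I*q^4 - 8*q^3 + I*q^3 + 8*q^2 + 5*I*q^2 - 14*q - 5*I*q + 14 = (q - 7*I)*(q - 2*I)*(q + I)*(-I*q + I)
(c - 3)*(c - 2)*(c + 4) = c^3 - c^2 - 14*c + 24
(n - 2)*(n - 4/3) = n^2 - 10*n/3 + 8/3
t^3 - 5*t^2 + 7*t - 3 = (t - 3)*(t - 1)^2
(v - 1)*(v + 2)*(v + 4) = v^3 + 5*v^2 + 2*v - 8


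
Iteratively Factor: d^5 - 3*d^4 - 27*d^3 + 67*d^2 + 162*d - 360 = (d - 5)*(d^4 + 2*d^3 - 17*d^2 - 18*d + 72) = (d - 5)*(d + 3)*(d^3 - d^2 - 14*d + 24) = (d - 5)*(d - 2)*(d + 3)*(d^2 + d - 12) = (d - 5)*(d - 3)*(d - 2)*(d + 3)*(d + 4)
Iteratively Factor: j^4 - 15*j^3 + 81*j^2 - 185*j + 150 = (j - 2)*(j^3 - 13*j^2 + 55*j - 75) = (j - 5)*(j - 2)*(j^2 - 8*j + 15) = (j - 5)^2*(j - 2)*(j - 3)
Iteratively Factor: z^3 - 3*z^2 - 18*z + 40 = (z - 5)*(z^2 + 2*z - 8) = (z - 5)*(z - 2)*(z + 4)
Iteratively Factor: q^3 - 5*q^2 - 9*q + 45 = (q - 3)*(q^2 - 2*q - 15) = (q - 5)*(q - 3)*(q + 3)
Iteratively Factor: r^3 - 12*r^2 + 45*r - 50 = (r - 2)*(r^2 - 10*r + 25) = (r - 5)*(r - 2)*(r - 5)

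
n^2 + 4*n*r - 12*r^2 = (n - 2*r)*(n + 6*r)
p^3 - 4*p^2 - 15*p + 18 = (p - 6)*(p - 1)*(p + 3)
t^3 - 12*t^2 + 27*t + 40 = (t - 8)*(t - 5)*(t + 1)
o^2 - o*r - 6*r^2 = (o - 3*r)*(o + 2*r)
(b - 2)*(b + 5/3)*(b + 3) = b^3 + 8*b^2/3 - 13*b/3 - 10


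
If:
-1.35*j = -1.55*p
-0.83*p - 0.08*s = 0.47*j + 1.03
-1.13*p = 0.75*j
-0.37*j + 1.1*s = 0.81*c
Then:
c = -17.48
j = 0.00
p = 0.00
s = -12.88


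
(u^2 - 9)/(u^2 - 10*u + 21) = (u + 3)/(u - 7)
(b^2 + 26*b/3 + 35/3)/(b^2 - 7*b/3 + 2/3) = (3*b^2 + 26*b + 35)/(3*b^2 - 7*b + 2)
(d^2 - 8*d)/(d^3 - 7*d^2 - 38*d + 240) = d/(d^2 + d - 30)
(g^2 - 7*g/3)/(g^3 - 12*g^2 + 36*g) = (g - 7/3)/(g^2 - 12*g + 36)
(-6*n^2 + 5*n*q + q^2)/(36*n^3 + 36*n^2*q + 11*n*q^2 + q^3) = (-n + q)/(6*n^2 + 5*n*q + q^2)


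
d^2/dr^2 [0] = 0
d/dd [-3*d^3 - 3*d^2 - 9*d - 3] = -9*d^2 - 6*d - 9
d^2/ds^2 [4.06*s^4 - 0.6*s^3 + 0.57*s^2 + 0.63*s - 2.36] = 48.72*s^2 - 3.6*s + 1.14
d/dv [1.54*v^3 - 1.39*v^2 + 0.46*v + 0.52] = 4.62*v^2 - 2.78*v + 0.46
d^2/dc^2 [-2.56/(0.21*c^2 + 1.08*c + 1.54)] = (0.225792*c^2 + 1.161216*c - 2.56*(0.42*c + 1.08)*(0.84*c + 2.16) + 1.655808)/(0.21*c^2 + 1.08*c + 1.54)^3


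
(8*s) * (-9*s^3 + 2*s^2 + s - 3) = -72*s^4 + 16*s^3 + 8*s^2 - 24*s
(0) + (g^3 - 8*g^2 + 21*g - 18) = g^3 - 8*g^2 + 21*g - 18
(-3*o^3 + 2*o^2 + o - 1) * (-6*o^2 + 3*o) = 18*o^5 - 21*o^4 + 9*o^2 - 3*o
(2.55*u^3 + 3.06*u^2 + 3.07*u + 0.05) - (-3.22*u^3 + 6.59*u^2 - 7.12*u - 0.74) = 5.77*u^3 - 3.53*u^2 + 10.19*u + 0.79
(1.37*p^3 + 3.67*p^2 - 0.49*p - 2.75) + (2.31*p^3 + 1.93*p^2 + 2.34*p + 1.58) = 3.68*p^3 + 5.6*p^2 + 1.85*p - 1.17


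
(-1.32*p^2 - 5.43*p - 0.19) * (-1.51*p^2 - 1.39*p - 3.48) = 1.9932*p^4 + 10.0341*p^3 + 12.4282*p^2 + 19.1605*p + 0.6612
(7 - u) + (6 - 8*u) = 13 - 9*u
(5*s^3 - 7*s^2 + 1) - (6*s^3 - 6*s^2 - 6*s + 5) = -s^3 - s^2 + 6*s - 4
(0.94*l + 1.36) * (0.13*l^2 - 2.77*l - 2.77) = 0.1222*l^3 - 2.427*l^2 - 6.371*l - 3.7672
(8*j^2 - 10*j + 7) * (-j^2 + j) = -8*j^4 + 18*j^3 - 17*j^2 + 7*j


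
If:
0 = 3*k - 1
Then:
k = 1/3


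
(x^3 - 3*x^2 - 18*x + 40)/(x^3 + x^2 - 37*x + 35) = (x^2 + 2*x - 8)/(x^2 + 6*x - 7)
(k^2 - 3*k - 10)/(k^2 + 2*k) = (k - 5)/k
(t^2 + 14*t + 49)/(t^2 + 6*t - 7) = (t + 7)/(t - 1)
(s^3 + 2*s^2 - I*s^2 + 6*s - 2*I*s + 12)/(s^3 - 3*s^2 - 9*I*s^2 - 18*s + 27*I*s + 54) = (s^2 + s*(2 + 2*I) + 4*I)/(s^2 + s*(-3 - 6*I) + 18*I)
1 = 1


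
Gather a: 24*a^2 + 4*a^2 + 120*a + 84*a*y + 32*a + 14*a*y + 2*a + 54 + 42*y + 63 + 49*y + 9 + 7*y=28*a^2 + a*(98*y + 154) + 98*y + 126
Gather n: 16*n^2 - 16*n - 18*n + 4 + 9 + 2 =16*n^2 - 34*n + 15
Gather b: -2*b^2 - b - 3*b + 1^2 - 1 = -2*b^2 - 4*b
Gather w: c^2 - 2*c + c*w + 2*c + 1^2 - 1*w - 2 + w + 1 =c^2 + c*w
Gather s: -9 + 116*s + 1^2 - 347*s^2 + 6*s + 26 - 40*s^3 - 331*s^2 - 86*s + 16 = -40*s^3 - 678*s^2 + 36*s + 34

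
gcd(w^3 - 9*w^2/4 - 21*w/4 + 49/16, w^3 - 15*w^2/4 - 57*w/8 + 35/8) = w^2 + 5*w/4 - 7/8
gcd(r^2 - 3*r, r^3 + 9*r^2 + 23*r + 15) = 1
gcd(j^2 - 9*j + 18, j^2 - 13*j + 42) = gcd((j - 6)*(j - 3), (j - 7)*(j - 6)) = j - 6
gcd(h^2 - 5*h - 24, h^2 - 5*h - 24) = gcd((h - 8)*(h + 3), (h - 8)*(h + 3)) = h^2 - 5*h - 24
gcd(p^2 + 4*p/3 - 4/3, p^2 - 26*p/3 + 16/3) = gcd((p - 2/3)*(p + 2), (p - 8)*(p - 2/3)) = p - 2/3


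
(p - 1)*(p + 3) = p^2 + 2*p - 3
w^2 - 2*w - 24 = (w - 6)*(w + 4)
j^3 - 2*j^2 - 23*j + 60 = (j - 4)*(j - 3)*(j + 5)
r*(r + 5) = r^2 + 5*r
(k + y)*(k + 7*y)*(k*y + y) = k^3*y + 8*k^2*y^2 + k^2*y + 7*k*y^3 + 8*k*y^2 + 7*y^3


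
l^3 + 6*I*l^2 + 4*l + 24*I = (l - 2*I)*(l + 2*I)*(l + 6*I)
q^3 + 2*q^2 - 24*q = q*(q - 4)*(q + 6)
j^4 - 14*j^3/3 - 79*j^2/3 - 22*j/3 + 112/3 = (j - 8)*(j - 1)*(j + 2)*(j + 7/3)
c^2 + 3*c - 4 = (c - 1)*(c + 4)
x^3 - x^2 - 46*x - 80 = (x - 8)*(x + 2)*(x + 5)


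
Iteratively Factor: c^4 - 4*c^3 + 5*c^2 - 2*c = (c - 1)*(c^3 - 3*c^2 + 2*c) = c*(c - 1)*(c^2 - 3*c + 2) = c*(c - 2)*(c - 1)*(c - 1)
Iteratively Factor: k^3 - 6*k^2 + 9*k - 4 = (k - 1)*(k^2 - 5*k + 4) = (k - 1)^2*(k - 4)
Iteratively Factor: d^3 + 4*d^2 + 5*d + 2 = (d + 1)*(d^2 + 3*d + 2) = (d + 1)^2*(d + 2)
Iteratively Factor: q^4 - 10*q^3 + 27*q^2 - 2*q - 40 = (q - 5)*(q^3 - 5*q^2 + 2*q + 8) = (q - 5)*(q - 2)*(q^2 - 3*q - 4) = (q - 5)*(q - 4)*(q - 2)*(q + 1)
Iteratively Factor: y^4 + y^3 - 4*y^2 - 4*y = (y)*(y^3 + y^2 - 4*y - 4) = y*(y + 1)*(y^2 - 4) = y*(y + 1)*(y + 2)*(y - 2)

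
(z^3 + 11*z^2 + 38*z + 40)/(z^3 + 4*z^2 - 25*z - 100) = (z + 2)/(z - 5)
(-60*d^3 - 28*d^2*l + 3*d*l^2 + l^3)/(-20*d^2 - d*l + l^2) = (12*d^2 + 8*d*l + l^2)/(4*d + l)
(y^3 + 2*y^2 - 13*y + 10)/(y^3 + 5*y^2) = 1 - 3/y + 2/y^2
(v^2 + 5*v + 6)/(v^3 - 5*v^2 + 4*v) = (v^2 + 5*v + 6)/(v*(v^2 - 5*v + 4))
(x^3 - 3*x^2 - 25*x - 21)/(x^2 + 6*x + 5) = (x^2 - 4*x - 21)/(x + 5)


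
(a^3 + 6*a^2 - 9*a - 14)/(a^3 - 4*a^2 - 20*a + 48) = (a^2 + 8*a + 7)/(a^2 - 2*a - 24)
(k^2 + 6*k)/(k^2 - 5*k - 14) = k*(k + 6)/(k^2 - 5*k - 14)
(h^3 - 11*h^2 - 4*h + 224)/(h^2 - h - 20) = (h^2 - 15*h + 56)/(h - 5)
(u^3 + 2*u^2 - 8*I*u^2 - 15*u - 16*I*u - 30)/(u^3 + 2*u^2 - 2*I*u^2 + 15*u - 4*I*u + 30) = (u - 3*I)/(u + 3*I)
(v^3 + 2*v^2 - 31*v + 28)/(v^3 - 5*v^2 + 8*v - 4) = (v^2 + 3*v - 28)/(v^2 - 4*v + 4)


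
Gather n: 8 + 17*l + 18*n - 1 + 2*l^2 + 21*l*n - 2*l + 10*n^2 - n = 2*l^2 + 15*l + 10*n^2 + n*(21*l + 17) + 7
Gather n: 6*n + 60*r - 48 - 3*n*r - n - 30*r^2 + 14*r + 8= n*(5 - 3*r) - 30*r^2 + 74*r - 40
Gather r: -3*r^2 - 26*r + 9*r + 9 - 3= -3*r^2 - 17*r + 6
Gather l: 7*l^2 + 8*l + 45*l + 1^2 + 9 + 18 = 7*l^2 + 53*l + 28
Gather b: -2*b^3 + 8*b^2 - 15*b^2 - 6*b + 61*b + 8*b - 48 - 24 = -2*b^3 - 7*b^2 + 63*b - 72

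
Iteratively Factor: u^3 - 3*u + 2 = (u - 1)*(u^2 + u - 2) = (u - 1)*(u + 2)*(u - 1)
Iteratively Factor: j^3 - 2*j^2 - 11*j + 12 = (j + 3)*(j^2 - 5*j + 4) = (j - 1)*(j + 3)*(j - 4)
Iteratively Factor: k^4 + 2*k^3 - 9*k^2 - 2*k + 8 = (k - 1)*(k^3 + 3*k^2 - 6*k - 8) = (k - 1)*(k + 1)*(k^2 + 2*k - 8) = (k - 1)*(k + 1)*(k + 4)*(k - 2)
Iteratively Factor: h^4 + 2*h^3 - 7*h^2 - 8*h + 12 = (h - 2)*(h^3 + 4*h^2 + h - 6) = (h - 2)*(h + 3)*(h^2 + h - 2) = (h - 2)*(h - 1)*(h + 3)*(h + 2)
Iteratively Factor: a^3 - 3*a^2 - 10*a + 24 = (a - 4)*(a^2 + a - 6) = (a - 4)*(a + 3)*(a - 2)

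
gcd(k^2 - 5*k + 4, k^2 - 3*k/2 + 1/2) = k - 1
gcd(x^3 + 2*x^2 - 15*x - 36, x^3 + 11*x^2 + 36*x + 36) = x + 3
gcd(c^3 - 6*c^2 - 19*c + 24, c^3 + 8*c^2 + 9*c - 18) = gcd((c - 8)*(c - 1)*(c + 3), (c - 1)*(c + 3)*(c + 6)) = c^2 + 2*c - 3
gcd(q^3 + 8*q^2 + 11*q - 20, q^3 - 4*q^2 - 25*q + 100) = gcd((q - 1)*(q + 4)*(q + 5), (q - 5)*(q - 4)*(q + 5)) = q + 5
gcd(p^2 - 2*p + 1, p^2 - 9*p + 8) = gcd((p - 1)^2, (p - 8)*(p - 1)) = p - 1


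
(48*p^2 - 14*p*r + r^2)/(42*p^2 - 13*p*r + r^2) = (8*p - r)/(7*p - r)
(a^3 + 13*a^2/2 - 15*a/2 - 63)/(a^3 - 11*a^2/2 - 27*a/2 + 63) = (a + 6)/(a - 6)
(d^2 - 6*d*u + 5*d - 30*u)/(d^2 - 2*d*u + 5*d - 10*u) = (-d + 6*u)/(-d + 2*u)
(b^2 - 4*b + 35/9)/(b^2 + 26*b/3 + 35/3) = (9*b^2 - 36*b + 35)/(3*(3*b^2 + 26*b + 35))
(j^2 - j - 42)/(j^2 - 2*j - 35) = (j + 6)/(j + 5)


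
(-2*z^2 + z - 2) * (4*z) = -8*z^3 + 4*z^2 - 8*z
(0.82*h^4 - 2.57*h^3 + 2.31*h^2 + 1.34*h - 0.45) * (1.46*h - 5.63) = 1.1972*h^5 - 8.3688*h^4 + 17.8417*h^3 - 11.0489*h^2 - 8.2012*h + 2.5335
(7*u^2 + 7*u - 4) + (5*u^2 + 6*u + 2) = 12*u^2 + 13*u - 2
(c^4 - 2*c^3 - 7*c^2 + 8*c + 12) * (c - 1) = c^5 - 3*c^4 - 5*c^3 + 15*c^2 + 4*c - 12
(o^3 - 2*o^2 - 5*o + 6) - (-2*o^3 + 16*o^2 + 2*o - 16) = 3*o^3 - 18*o^2 - 7*o + 22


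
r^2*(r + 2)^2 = r^4 + 4*r^3 + 4*r^2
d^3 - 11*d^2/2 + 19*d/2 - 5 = (d - 5/2)*(d - 2)*(d - 1)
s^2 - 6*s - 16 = (s - 8)*(s + 2)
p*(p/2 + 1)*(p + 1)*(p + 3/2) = p^4/2 + 9*p^3/4 + 13*p^2/4 + 3*p/2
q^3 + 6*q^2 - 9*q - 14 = (q - 2)*(q + 1)*(q + 7)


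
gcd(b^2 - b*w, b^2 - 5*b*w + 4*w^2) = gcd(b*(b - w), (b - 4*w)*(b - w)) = -b + w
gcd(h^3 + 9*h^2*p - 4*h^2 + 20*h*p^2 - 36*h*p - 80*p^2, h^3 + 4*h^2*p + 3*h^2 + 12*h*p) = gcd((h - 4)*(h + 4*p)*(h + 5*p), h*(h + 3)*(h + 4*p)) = h + 4*p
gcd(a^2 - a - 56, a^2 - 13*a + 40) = a - 8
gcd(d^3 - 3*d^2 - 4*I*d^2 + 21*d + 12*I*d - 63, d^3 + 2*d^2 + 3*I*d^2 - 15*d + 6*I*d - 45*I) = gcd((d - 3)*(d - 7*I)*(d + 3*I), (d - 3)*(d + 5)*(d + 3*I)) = d^2 + d*(-3 + 3*I) - 9*I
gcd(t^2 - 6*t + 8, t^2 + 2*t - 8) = t - 2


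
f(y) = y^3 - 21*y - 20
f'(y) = 3*y^2 - 21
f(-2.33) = 16.28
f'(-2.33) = -4.71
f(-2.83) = 16.76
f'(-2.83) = 3.03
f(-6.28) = -135.79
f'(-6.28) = 97.32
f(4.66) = -16.67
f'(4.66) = 44.15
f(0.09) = -21.89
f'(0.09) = -20.98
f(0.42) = -28.75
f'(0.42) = -20.47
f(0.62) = -32.78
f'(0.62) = -19.85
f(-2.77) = 16.92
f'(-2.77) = 2.02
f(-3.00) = 16.00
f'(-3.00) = 6.00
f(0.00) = -20.00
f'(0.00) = -21.00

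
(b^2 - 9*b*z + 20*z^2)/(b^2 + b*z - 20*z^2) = (b - 5*z)/(b + 5*z)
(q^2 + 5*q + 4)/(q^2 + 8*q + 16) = (q + 1)/(q + 4)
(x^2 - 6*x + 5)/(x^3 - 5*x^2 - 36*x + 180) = (x - 1)/(x^2 - 36)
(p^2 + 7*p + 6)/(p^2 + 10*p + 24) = (p + 1)/(p + 4)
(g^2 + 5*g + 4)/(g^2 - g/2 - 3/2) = 2*(g + 4)/(2*g - 3)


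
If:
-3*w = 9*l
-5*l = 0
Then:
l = 0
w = 0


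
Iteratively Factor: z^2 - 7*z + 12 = (z - 4)*(z - 3)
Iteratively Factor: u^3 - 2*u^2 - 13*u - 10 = (u - 5)*(u^2 + 3*u + 2) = (u - 5)*(u + 1)*(u + 2)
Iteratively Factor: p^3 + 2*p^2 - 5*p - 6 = (p - 2)*(p^2 + 4*p + 3) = (p - 2)*(p + 1)*(p + 3)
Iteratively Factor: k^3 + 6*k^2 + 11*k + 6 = (k + 1)*(k^2 + 5*k + 6) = (k + 1)*(k + 2)*(k + 3)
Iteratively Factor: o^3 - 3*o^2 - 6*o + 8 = (o - 4)*(o^2 + o - 2) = (o - 4)*(o - 1)*(o + 2)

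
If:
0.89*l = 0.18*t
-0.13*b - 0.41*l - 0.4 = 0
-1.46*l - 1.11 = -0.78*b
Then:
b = -0.25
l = -0.90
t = -4.43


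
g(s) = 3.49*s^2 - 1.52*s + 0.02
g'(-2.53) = -19.18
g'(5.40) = 36.17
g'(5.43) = 36.38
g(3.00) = 26.87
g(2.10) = 12.22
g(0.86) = 1.29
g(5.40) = 93.58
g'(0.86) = 4.48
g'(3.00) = 19.42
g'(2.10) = 13.14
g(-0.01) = 0.04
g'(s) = 6.98*s - 1.52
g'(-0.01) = -1.59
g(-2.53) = 26.20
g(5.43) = 94.67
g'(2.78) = 17.88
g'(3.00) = 19.42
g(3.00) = 26.87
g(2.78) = 22.77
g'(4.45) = 29.54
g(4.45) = 62.37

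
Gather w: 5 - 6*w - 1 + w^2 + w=w^2 - 5*w + 4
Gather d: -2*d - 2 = -2*d - 2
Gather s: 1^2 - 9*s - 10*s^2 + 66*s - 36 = -10*s^2 + 57*s - 35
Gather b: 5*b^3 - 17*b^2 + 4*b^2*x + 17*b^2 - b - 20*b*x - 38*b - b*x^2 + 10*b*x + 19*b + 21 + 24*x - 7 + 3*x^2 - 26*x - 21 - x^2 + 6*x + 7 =5*b^3 + 4*b^2*x + b*(-x^2 - 10*x - 20) + 2*x^2 + 4*x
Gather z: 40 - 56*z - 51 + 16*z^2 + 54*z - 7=16*z^2 - 2*z - 18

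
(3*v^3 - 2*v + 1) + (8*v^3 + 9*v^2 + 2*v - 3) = 11*v^3 + 9*v^2 - 2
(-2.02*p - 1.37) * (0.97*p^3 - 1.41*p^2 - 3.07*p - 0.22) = -1.9594*p^4 + 1.5193*p^3 + 8.1331*p^2 + 4.6503*p + 0.3014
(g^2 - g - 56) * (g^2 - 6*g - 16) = g^4 - 7*g^3 - 66*g^2 + 352*g + 896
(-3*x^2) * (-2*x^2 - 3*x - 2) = 6*x^4 + 9*x^3 + 6*x^2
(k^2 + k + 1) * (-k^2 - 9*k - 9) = -k^4 - 10*k^3 - 19*k^2 - 18*k - 9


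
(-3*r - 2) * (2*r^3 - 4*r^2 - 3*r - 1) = -6*r^4 + 8*r^3 + 17*r^2 + 9*r + 2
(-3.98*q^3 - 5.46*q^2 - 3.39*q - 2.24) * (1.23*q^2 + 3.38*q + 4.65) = -4.8954*q^5 - 20.1682*q^4 - 41.1315*q^3 - 39.6024*q^2 - 23.3347*q - 10.416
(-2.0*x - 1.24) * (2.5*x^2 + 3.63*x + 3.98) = -5.0*x^3 - 10.36*x^2 - 12.4612*x - 4.9352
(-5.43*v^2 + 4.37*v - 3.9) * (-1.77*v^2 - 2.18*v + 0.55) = 9.6111*v^4 + 4.1025*v^3 - 5.6101*v^2 + 10.9055*v - 2.145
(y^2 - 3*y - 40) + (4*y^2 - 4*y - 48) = 5*y^2 - 7*y - 88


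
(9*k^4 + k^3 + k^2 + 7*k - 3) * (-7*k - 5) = -63*k^5 - 52*k^4 - 12*k^3 - 54*k^2 - 14*k + 15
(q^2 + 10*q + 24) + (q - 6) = q^2 + 11*q + 18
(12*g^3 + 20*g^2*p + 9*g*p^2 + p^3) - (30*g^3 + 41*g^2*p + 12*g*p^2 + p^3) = -18*g^3 - 21*g^2*p - 3*g*p^2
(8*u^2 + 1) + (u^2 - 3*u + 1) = 9*u^2 - 3*u + 2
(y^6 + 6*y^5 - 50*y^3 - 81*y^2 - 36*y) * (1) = y^6 + 6*y^5 - 50*y^3 - 81*y^2 - 36*y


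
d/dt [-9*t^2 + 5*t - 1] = 5 - 18*t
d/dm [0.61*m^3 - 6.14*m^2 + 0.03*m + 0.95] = 1.83*m^2 - 12.28*m + 0.03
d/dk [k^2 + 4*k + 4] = 2*k + 4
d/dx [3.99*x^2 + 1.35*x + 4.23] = 7.98*x + 1.35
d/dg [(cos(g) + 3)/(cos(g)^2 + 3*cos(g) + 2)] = (cos(g)^2 + 6*cos(g) + 7)*sin(g)/(cos(g)^2 + 3*cos(g) + 2)^2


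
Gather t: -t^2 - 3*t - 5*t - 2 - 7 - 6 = -t^2 - 8*t - 15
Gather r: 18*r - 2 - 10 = 18*r - 12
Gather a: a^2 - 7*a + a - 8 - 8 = a^2 - 6*a - 16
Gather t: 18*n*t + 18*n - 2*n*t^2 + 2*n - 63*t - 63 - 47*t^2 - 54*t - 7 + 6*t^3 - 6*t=20*n + 6*t^3 + t^2*(-2*n - 47) + t*(18*n - 123) - 70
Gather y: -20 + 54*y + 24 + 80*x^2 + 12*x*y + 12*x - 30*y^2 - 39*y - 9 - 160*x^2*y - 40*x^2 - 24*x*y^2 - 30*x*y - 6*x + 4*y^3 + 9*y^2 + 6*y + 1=40*x^2 + 6*x + 4*y^3 + y^2*(-24*x - 21) + y*(-160*x^2 - 18*x + 21) - 4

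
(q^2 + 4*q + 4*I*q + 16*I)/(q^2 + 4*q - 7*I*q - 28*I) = (q + 4*I)/(q - 7*I)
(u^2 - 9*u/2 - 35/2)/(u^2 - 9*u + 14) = (u + 5/2)/(u - 2)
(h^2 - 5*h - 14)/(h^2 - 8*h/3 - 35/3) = 3*(-h^2 + 5*h + 14)/(-3*h^2 + 8*h + 35)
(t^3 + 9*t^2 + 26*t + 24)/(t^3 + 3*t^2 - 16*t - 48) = (t + 2)/(t - 4)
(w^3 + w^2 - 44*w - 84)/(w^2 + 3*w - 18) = (w^2 - 5*w - 14)/(w - 3)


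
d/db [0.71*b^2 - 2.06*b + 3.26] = 1.42*b - 2.06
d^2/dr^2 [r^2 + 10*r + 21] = 2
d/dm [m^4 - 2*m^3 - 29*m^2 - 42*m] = 4*m^3 - 6*m^2 - 58*m - 42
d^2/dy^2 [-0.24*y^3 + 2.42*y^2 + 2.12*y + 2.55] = 4.84 - 1.44*y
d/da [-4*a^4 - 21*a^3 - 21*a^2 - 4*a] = -16*a^3 - 63*a^2 - 42*a - 4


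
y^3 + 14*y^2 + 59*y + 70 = (y + 2)*(y + 5)*(y + 7)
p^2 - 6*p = p*(p - 6)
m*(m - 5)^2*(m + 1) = m^4 - 9*m^3 + 15*m^2 + 25*m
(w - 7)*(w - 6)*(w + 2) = w^3 - 11*w^2 + 16*w + 84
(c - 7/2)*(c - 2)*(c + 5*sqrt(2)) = c^3 - 11*c^2/2 + 5*sqrt(2)*c^2 - 55*sqrt(2)*c/2 + 7*c + 35*sqrt(2)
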